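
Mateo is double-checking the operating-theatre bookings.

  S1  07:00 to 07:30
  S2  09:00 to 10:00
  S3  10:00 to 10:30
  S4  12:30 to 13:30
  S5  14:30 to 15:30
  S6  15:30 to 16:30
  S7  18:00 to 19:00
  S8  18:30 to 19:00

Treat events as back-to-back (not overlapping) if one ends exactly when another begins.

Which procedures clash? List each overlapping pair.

Sorted by start: S1, S2, S3, S4, S5, S6, S7, S8.
S2 starts after S1 ends — done with S1.
S3 starts exactly when S2 ends (back-to-back, no overlap) — done with S2.
S4 starts after S3 ends — done with S3.
S5 starts after S4 ends — done with S4.
S6 starts exactly when S5 ends (back-to-back, no overlap) — done with S5.
S7 starts after S6 ends — done with S6.
S8 starts before S7 ends → S7 and S8 overlap.

S7 & S8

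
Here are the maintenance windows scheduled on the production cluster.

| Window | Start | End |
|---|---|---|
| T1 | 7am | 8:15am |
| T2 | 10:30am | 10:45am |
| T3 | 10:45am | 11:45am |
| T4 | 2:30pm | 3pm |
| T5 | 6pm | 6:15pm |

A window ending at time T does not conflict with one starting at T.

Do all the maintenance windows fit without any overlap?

Yes

Check each pair: they overlap iff neither finishes before the other starts.
Sorted by start: T1, T2, T3, T4, T5.
T2 starts after T1 ends, so nothing later overlaps T1 either.
T3 starts exactly when T2 ends (back-to-back, no overlap), so nothing later overlaps T2 either.
T4 starts after T3 ends, so nothing later overlaps T3 either.
T5 starts after T4 ends.
Every pair is clear; the schedule has no overlaps.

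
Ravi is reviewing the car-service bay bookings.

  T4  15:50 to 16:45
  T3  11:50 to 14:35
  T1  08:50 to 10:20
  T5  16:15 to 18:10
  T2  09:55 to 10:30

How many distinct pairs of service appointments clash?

2

Sorted by start: T1, T2, T3, T4, T5.
T2 starts before T1 ends → T1 and T2 overlap.
T3 starts after T1 ends, so T1 has no further overlaps.
T3 starts after T2 ends, so T2 has no further overlaps.
T4 starts after T3 ends, so T3 has no further overlaps.
T5 starts before T4 ends → T4 and T5 overlap.
Overlapping pairs: T1 & T2, T4 & T5 — 2 in total.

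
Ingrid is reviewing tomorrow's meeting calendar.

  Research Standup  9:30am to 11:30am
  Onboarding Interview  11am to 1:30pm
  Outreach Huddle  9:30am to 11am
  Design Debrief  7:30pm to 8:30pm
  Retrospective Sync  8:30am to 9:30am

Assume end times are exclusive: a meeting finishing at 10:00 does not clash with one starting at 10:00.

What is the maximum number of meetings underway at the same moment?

Sweep the timeline, counting +1 at each start and −1 at each end (ends before starts at a tie):
8:30am start Retrospective Sync → 1
9:30am end Retrospective Sync → 0
9:30am start Outreach Huddle → 1
9:30am start Research Standup → 2
11am end Outreach Huddle → 1
11am start Onboarding Interview → 2
11:30am end Research Standup → 1
1:30pm end Onboarding Interview → 0
7:30pm start Design Debrief → 1
8:30pm end Design Debrief → 0
Peak is 2, at 9:30am (Outreach Huddle, Research Standup).

2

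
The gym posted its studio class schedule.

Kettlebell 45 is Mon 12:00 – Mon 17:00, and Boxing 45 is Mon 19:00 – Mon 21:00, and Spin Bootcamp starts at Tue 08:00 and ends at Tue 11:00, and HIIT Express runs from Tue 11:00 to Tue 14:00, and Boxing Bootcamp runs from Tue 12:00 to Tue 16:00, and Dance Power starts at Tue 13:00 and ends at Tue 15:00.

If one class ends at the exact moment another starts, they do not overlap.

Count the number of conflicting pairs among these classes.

Sorted by start: Kettlebell 45, Boxing 45, Spin Bootcamp, HIIT Express, Boxing Bootcamp, Dance Power.
Boxing 45 starts after Kettlebell 45 ends, so Kettlebell 45 has no further overlaps.
Spin Bootcamp starts after Boxing 45 ends, so Boxing 45 has no further overlaps.
HIIT Express starts exactly when Spin Bootcamp ends (back-to-back, no overlap), so Spin Bootcamp has no further overlaps.
Boxing Bootcamp starts before HIIT Express ends → HIIT Express and Boxing Bootcamp overlap.
Dance Power starts before HIIT Express ends → HIIT Express and Dance Power overlap.
Dance Power starts before Boxing Bootcamp ends → Boxing Bootcamp and Dance Power overlap.
Overlapping pairs: Boxing Bootcamp & Dance Power, Boxing Bootcamp & HIIT Express, Dance Power & HIIT Express — 3 in total.

3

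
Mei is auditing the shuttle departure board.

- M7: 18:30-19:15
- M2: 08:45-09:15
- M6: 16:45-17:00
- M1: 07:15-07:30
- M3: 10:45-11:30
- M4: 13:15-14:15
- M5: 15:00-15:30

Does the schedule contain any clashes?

Sorted by start: M1, M2, M3, M4, M5, M6, M7.
M2 starts after M1 ends; M1 is clear from here.
M3 starts after M2 ends; M2 is clear from here.
M4 starts after M3 ends; M3 is clear from here.
M5 starts after M4 ends; M4 is clear from here.
M6 starts after M5 ends; M5 is clear from here.
M7 starts after M6 ends.
Every pair is clear; the schedule has no overlaps.

No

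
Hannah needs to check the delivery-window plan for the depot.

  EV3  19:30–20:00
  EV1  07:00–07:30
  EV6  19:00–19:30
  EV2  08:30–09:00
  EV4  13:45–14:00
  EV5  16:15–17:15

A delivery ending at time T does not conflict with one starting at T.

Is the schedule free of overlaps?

Yes

Sorted by start: EV1, EV2, EV4, EV5, EV6, EV3.
EV2 starts after EV1 ends; EV1 is clear from here.
EV4 starts after EV2 ends; EV2 is clear from here.
EV5 starts after EV4 ends; EV4 is clear from here.
EV6 starts after EV5 ends; EV5 is clear from here.
EV3 starts exactly when EV6 ends (back-to-back, no overlap).
Every pair is clear; the schedule has no overlaps.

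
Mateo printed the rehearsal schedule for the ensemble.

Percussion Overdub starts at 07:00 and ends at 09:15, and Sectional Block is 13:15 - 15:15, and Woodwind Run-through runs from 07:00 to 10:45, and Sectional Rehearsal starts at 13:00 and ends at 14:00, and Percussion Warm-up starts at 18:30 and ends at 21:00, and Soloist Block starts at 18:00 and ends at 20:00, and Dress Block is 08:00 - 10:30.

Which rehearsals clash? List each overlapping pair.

Dress Block & Percussion Overdub, Dress Block & Woodwind Run-through, Percussion Overdub & Woodwind Run-through, Percussion Warm-up & Soloist Block, Sectional Block & Sectional Rehearsal

Sorted by start: Percussion Overdub, Woodwind Run-through, Dress Block, Sectional Rehearsal, Sectional Block, Soloist Block, Percussion Warm-up.
Woodwind Run-through starts before Percussion Overdub ends → Percussion Overdub and Woodwind Run-through overlap.
Dress Block starts before Percussion Overdub ends → Percussion Overdub and Dress Block overlap.
Sectional Rehearsal starts after Percussion Overdub ends, so nothing later overlaps Percussion Overdub either.
Dress Block starts before Woodwind Run-through ends → Woodwind Run-through and Dress Block overlap.
Sectional Rehearsal starts after Woodwind Run-through ends, so nothing later overlaps Woodwind Run-through either.
Sectional Rehearsal starts after Dress Block ends, so nothing later overlaps Dress Block either.
Sectional Block starts before Sectional Rehearsal ends → Sectional Rehearsal and Sectional Block overlap.
Soloist Block starts after Sectional Rehearsal ends, so nothing later overlaps Sectional Rehearsal either.
Soloist Block starts after Sectional Block ends, so nothing later overlaps Sectional Block either.
Percussion Warm-up starts before Soloist Block ends → Soloist Block and Percussion Warm-up overlap.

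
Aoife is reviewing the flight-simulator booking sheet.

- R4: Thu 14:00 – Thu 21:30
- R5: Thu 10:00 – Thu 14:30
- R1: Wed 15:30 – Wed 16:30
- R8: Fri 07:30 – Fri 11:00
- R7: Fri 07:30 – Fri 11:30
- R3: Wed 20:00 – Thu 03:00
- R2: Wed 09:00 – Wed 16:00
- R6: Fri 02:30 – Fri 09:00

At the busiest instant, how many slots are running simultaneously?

3

Walk through starts and ends in time order (an end at T is processed before a start at T):
Wed 09:00 start R2 → 1
Wed 15:30 start R1 → 2
Wed 16:00 end R2 → 1
Wed 16:30 end R1 → 0
Wed 20:00 start R3 → 1
Thu 03:00 end R3 → 0
Thu 10:00 start R5 → 1
Thu 14:00 start R4 → 2
Thu 14:30 end R5 → 1
Thu 21:30 end R4 → 0
Fri 02:30 start R6 → 1
Fri 07:30 start R7 → 2
Fri 07:30 start R8 → 3
Fri 09:00 end R6 → 2
Fri 11:00 end R8 → 1
Fri 11:30 end R7 → 0
Peak is 3, at Fri 07:30 (R6, R7, R8).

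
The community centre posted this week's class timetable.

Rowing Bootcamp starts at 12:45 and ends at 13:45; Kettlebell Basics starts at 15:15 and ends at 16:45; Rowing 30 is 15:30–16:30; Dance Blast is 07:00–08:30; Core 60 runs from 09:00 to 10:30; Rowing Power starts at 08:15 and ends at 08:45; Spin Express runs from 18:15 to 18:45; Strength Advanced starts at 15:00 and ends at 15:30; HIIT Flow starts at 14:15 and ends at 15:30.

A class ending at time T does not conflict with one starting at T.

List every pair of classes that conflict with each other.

Dance Blast & Rowing Power, HIIT Flow & Kettlebell Basics, HIIT Flow & Strength Advanced, Kettlebell Basics & Rowing 30, Kettlebell Basics & Strength Advanced

Check each pair: they overlap iff neither finishes before the other starts.
Sorted by start: Dance Blast, Rowing Power, Core 60, Rowing Bootcamp, HIIT Flow, Strength Advanced, Kettlebell Basics, Rowing 30, Spin Express.
Rowing Power starts before Dance Blast ends → Dance Blast and Rowing Power overlap.
Core 60 starts after Dance Blast ends, so nothing later overlaps Dance Blast either.
Core 60 starts after Rowing Power ends, so nothing later overlaps Rowing Power either.
Rowing Bootcamp starts after Core 60 ends, so nothing later overlaps Core 60 either.
HIIT Flow starts after Rowing Bootcamp ends, so nothing later overlaps Rowing Bootcamp either.
Strength Advanced starts before HIIT Flow ends → HIIT Flow and Strength Advanced overlap.
Kettlebell Basics starts before HIIT Flow ends → HIIT Flow and Kettlebell Basics overlap.
Rowing 30 starts exactly when HIIT Flow ends (back-to-back, no overlap), so nothing later overlaps HIIT Flow either.
Kettlebell Basics starts before Strength Advanced ends → Strength Advanced and Kettlebell Basics overlap.
Rowing 30 starts exactly when Strength Advanced ends (back-to-back, no overlap), so nothing later overlaps Strength Advanced either.
Rowing 30 starts before Kettlebell Basics ends → Kettlebell Basics and Rowing 30 overlap.
Spin Express starts after Kettlebell Basics ends.
Spin Express starts after Rowing 30 ends.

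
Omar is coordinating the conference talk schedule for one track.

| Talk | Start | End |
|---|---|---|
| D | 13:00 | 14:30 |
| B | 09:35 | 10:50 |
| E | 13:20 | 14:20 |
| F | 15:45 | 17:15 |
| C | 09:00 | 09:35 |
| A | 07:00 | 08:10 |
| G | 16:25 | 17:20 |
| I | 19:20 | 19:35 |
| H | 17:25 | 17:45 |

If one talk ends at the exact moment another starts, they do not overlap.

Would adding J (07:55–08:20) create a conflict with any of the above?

A: starts 07:00 before J ends 08:20, and ends 08:10 after J starts 07:55 → overlap.
C: starts 09:00 at or after J ends 08:20 → clear.
B: starts 09:35 at or after J ends 08:20 → clear.
D: starts 13:00 at or after J ends 08:20 → clear.
E: starts 13:20 at or after J ends 08:20 → clear.
F: starts 15:45 at or after J ends 08:20 → clear.
G: starts 16:25 at or after J ends 08:20 → clear.
H: starts 17:25 at or after J ends 08:20 → clear.
I: starts 19:20 at or after J ends 08:20 → clear.
J overlaps A.

Yes — it overlaps A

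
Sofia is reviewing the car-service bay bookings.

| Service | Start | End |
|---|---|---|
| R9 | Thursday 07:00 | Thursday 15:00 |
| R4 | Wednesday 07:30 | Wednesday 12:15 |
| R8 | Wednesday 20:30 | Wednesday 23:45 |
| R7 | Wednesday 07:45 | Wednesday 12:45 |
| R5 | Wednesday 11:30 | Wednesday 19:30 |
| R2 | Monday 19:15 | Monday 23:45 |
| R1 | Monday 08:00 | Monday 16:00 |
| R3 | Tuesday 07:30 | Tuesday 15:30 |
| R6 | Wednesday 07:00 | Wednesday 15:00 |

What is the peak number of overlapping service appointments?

Sort all start/end points and keep a running count:
Monday 08:00 start R1 → 1
Monday 16:00 end R1 → 0
Monday 19:15 start R2 → 1
Monday 23:45 end R2 → 0
Tuesday 07:30 start R3 → 1
Tuesday 15:30 end R3 → 0
Wednesday 07:00 start R6 → 1
Wednesday 07:30 start R4 → 2
Wednesday 07:45 start R7 → 3
Wednesday 11:30 start R5 → 4
Wednesday 12:15 end R4 → 3
Wednesday 12:45 end R7 → 2
Wednesday 15:00 end R6 → 1
Wednesday 19:30 end R5 → 0
Wednesday 20:30 start R8 → 1
Wednesday 23:45 end R8 → 0
Thursday 07:00 start R9 → 1
Thursday 15:00 end R9 → 0
Peak is 4, at Wednesday 11:30 (R4, R5, R6, R7).

4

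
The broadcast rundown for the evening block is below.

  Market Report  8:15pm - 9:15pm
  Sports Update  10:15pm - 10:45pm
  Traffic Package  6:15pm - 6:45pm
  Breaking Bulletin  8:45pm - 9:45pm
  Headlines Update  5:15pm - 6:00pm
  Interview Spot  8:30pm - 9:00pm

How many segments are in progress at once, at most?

3

Sort all start/end points and keep a running count:
5:15pm start Headlines Update → 1
6:00pm end Headlines Update → 0
6:15pm start Traffic Package → 1
6:45pm end Traffic Package → 0
8:15pm start Market Report → 1
8:30pm start Interview Spot → 2
8:45pm start Breaking Bulletin → 3
9:00pm end Interview Spot → 2
9:15pm end Market Report → 1
9:45pm end Breaking Bulletin → 0
10:15pm start Sports Update → 1
10:45pm end Sports Update → 0
Peak is 3, at 8:45pm (Breaking Bulletin, Interview Spot, Market Report).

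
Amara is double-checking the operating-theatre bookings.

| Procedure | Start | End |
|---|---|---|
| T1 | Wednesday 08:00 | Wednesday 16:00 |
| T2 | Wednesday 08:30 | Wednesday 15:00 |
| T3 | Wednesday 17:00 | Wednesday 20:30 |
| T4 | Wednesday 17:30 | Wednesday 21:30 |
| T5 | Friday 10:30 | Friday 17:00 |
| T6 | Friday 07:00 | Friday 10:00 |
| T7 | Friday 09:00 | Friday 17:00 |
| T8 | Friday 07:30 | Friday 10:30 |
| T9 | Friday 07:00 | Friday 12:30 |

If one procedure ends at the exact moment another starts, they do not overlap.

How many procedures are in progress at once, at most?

Sort all start/end points and keep a running count:
Wednesday 08:00 start T1 → 1
Wednesday 08:30 start T2 → 2
Wednesday 15:00 end T2 → 1
Wednesday 16:00 end T1 → 0
Wednesday 17:00 start T3 → 1
Wednesday 17:30 start T4 → 2
Wednesday 20:30 end T3 → 1
Wednesday 21:30 end T4 → 0
Friday 07:00 start T6 → 1
Friday 07:00 start T9 → 2
Friday 07:30 start T8 → 3
Friday 09:00 start T7 → 4
Friday 10:00 end T6 → 3
Friday 10:30 end T8 → 2
Friday 10:30 start T5 → 3
Friday 12:30 end T9 → 2
Friday 17:00 end T5 → 1
Friday 17:00 end T7 → 0
Peak is 4, at Friday 09:00 (T6, T7, T8, T9).

4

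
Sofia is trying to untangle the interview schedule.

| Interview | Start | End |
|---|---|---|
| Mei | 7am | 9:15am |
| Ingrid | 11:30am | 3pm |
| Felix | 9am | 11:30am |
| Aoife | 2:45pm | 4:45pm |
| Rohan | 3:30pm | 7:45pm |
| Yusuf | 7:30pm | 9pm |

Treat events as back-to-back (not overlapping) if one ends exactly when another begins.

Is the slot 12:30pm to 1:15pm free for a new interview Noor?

No — it overlaps Ingrid

Mei: ends 9:15am at or before Noor starts 12:30pm → clear.
Felix: ends 11:30am at or before Noor starts 12:30pm → clear.
Ingrid: starts 11:30am before Noor ends 1:15pm, and ends 3pm after Noor starts 12:30pm → overlap.
Aoife: starts 2:45pm at or after Noor ends 1:15pm → clear.
Rohan: starts 3:30pm at or after Noor ends 1:15pm → clear.
Yusuf: starts 7:30pm at or after Noor ends 1:15pm → clear.
Noor overlaps Ingrid.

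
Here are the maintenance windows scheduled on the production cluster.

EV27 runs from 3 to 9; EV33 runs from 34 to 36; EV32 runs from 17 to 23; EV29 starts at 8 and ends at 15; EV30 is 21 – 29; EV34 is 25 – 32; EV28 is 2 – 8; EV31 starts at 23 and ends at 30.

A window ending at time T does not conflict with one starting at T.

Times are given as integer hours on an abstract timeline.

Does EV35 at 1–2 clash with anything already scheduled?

No — it doesn't clash with anything

EV28: starts 2 at or after EV35 ends 2 → clear.
EV27: starts 3 at or after EV35 ends 2 → clear.
EV29: starts 8 at or after EV35 ends 2 → clear.
EV32: starts 17 at or after EV35 ends 2 → clear.
EV30: starts 21 at or after EV35 ends 2 → clear.
EV31: starts 23 at or after EV35 ends 2 → clear.
EV34: starts 25 at or after EV35 ends 2 → clear.
EV33: starts 34 at or after EV35 ends 2 → clear.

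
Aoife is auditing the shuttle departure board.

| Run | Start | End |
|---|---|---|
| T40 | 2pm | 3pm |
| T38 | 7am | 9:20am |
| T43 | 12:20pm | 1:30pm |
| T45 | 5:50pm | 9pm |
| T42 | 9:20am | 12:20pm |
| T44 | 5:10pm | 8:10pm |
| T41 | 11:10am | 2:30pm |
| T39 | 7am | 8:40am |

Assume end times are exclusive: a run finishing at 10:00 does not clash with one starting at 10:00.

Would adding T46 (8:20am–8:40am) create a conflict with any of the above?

T38: starts 7am before T46 ends 8:40am, and ends 9:20am after T46 starts 8:20am → overlap.
T39: starts 7am before T46 ends 8:40am, and ends 8:40am after T46 starts 8:20am → overlap.
T42: starts 9:20am at or after T46 ends 8:40am → clear.
T41: starts 11:10am at or after T46 ends 8:40am → clear.
T43: starts 12:20pm at or after T46 ends 8:40am → clear.
T40: starts 2pm at or after T46 ends 8:40am → clear.
T44: starts 5:10pm at or after T46 ends 8:40am → clear.
T45: starts 5:50pm at or after T46 ends 8:40am → clear.
T46 overlaps T38, T39.

Yes — it overlaps T38, T39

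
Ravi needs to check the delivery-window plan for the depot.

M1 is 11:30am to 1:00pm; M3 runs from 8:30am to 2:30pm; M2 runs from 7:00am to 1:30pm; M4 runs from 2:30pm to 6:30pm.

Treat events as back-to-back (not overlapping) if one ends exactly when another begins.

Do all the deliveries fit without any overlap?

No

Check each pair: they overlap iff neither finishes before the other starts.
Sorted by start: M2, M3, M1, M4.
M3 starts before M2 ends → M2 and M3 overlap.
That's a conflict, so the schedule is not conflict-free.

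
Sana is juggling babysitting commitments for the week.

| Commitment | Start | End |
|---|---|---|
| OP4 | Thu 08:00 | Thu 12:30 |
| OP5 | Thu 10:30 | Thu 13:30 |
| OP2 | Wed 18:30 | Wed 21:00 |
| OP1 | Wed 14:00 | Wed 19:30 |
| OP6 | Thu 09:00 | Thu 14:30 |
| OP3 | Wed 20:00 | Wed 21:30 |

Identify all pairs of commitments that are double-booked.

Sorted by start: OP1, OP2, OP3, OP4, OP6, OP5.
OP2 starts before OP1 ends → OP1 and OP2 overlap.
OP3 starts after OP1 ends, so nothing later overlaps OP1 either.
OP3 starts before OP2 ends → OP2 and OP3 overlap.
OP4 starts after OP2 ends, so nothing later overlaps OP2 either.
OP4 starts after OP3 ends, so nothing later overlaps OP3 either.
OP6 starts before OP4 ends → OP4 and OP6 overlap.
OP5 starts before OP4 ends → OP4 and OP5 overlap.
OP5 starts before OP6 ends → OP6 and OP5 overlap.

OP1 & OP2, OP2 & OP3, OP4 & OP5, OP4 & OP6, OP5 & OP6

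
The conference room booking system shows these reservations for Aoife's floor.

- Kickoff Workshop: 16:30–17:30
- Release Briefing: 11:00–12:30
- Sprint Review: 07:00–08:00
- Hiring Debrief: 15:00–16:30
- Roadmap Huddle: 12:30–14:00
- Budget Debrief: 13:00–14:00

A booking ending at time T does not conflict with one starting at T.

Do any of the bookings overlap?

Yes

Sorted by start: Sprint Review, Release Briefing, Roadmap Huddle, Budget Debrief, Hiring Debrief, Kickoff Workshop.
Release Briefing starts after Sprint Review ends, so Sprint Review has no further overlaps.
Roadmap Huddle starts exactly when Release Briefing ends (back-to-back, no overlap), so Release Briefing has no further overlaps.
Budget Debrief starts before Roadmap Huddle ends → Roadmap Huddle and Budget Debrief overlap.
That's a conflict, so the schedule is not conflict-free.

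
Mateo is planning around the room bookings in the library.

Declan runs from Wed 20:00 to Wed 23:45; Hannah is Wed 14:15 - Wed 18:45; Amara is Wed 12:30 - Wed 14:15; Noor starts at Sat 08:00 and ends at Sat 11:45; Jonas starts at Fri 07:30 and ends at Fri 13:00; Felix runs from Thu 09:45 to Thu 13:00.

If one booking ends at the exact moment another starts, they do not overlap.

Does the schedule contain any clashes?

Sorted by start: Amara, Hannah, Declan, Felix, Jonas, Noor.
Hannah starts exactly when Amara ends (back-to-back, no overlap), so Amara has no further overlaps.
Declan starts after Hannah ends, so Hannah has no further overlaps.
Felix starts after Declan ends, so Declan has no further overlaps.
Jonas starts after Felix ends, so Felix has no further overlaps.
Noor starts after Jonas ends.
Every pair is clear; the schedule has no overlaps.

No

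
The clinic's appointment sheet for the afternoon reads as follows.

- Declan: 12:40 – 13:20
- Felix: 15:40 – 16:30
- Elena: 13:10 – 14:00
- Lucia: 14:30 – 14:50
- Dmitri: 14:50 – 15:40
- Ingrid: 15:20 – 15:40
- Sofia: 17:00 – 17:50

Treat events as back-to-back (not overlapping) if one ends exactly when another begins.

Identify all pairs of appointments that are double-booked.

Two intervals overlap when each starts before the other ends.
Sorted by start: Declan, Elena, Lucia, Dmitri, Ingrid, Felix, Sofia.
Elena starts before Declan ends → Declan and Elena overlap.
Lucia starts after Declan ends, so Declan has no further overlaps.
Lucia starts after Elena ends, so Elena has no further overlaps.
Dmitri starts exactly when Lucia ends (back-to-back, no overlap), so Lucia has no further overlaps.
Ingrid starts before Dmitri ends → Dmitri and Ingrid overlap.
Felix starts exactly when Dmitri ends (back-to-back, no overlap), so Dmitri has no further overlaps.
Felix starts exactly when Ingrid ends (back-to-back, no overlap), so Ingrid has no further overlaps.
Sofia starts after Felix ends.

Declan & Elena, Dmitri & Ingrid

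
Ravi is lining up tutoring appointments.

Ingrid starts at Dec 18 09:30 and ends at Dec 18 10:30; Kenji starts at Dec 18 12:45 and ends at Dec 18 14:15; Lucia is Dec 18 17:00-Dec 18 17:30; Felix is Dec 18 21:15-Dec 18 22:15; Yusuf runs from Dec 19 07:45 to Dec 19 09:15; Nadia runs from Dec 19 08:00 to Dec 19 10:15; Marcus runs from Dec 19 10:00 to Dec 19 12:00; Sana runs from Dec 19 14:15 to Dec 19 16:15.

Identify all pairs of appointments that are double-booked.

Check each pair: they overlap iff neither finishes before the other starts.
Sorted by start: Ingrid, Kenji, Lucia, Felix, Yusuf, Nadia, Marcus, Sana.
Kenji starts after Ingrid ends, so Ingrid has no further overlaps.
Lucia starts after Kenji ends, so Kenji has no further overlaps.
Felix starts after Lucia ends, so Lucia has no further overlaps.
Yusuf starts after Felix ends, so Felix has no further overlaps.
Nadia starts before Yusuf ends → Yusuf and Nadia overlap.
Marcus starts after Yusuf ends, so Yusuf has no further overlaps.
Marcus starts before Nadia ends → Nadia and Marcus overlap.
Sana starts after Nadia ends.
Sana starts after Marcus ends.

Marcus & Nadia, Nadia & Yusuf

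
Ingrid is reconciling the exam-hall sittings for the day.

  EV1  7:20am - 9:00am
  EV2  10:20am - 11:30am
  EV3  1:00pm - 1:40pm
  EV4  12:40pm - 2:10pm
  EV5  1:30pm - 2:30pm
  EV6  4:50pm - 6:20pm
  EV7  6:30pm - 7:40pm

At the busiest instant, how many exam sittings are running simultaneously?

3

Sweep the timeline, counting +1 at each start and −1 at each end (ends before starts at a tie):
7:20am start EV1 → 1
9:00am end EV1 → 0
10:20am start EV2 → 1
11:30am end EV2 → 0
12:40pm start EV4 → 1
1:00pm start EV3 → 2
1:30pm start EV5 → 3
1:40pm end EV3 → 2
2:10pm end EV4 → 1
2:30pm end EV5 → 0
4:50pm start EV6 → 1
6:20pm end EV6 → 0
6:30pm start EV7 → 1
7:40pm end EV7 → 0
Peak is 3, at 1:30pm (EV3, EV4, EV5).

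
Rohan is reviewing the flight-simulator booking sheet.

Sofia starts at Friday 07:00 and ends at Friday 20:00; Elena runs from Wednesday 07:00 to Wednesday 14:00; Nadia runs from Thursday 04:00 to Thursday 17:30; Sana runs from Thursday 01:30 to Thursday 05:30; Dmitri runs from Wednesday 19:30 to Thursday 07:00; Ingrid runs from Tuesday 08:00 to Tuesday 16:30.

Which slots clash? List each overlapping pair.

Two intervals overlap when each starts before the other ends.
Sorted by start: Ingrid, Elena, Dmitri, Sana, Nadia, Sofia.
Elena starts after Ingrid ends; Ingrid is clear from here.
Dmitri starts after Elena ends; Elena is clear from here.
Sana starts before Dmitri ends → Dmitri and Sana overlap.
Nadia starts before Dmitri ends → Dmitri and Nadia overlap.
Sofia starts after Dmitri ends.
Nadia starts before Sana ends → Sana and Nadia overlap.
Sofia starts after Sana ends.
Sofia starts after Nadia ends.

Dmitri & Nadia, Dmitri & Sana, Nadia & Sana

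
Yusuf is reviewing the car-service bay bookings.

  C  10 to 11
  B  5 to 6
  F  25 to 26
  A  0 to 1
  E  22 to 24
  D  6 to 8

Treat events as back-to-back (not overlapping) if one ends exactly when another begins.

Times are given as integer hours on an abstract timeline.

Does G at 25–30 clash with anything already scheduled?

A: ends 1 at or before G starts 25 → clear.
B: ends 6 at or before G starts 25 → clear.
D: ends 8 at or before G starts 25 → clear.
C: ends 11 at or before G starts 25 → clear.
E: ends 24 at or before G starts 25 → clear.
F: starts 25 before G ends 30, and ends 26 after G starts 25 → overlap.
G overlaps F.

Yes — it overlaps F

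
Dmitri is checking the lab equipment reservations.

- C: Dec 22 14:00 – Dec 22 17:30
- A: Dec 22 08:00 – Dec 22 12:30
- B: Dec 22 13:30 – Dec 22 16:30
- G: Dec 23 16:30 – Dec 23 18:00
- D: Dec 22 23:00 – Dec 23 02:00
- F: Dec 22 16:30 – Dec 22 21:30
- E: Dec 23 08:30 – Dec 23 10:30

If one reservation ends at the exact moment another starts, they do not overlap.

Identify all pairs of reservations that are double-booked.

B & C, C & F

Sorted by start: A, B, C, F, D, E, G.
B starts after A ends — done with A.
C starts before B ends → B and C overlap.
F starts exactly when B ends (back-to-back, no overlap) — done with B.
F starts before C ends → C and F overlap.
D starts after C ends — done with C.
D starts after F ends — done with F.
E starts after D ends — done with D.
G starts after E ends.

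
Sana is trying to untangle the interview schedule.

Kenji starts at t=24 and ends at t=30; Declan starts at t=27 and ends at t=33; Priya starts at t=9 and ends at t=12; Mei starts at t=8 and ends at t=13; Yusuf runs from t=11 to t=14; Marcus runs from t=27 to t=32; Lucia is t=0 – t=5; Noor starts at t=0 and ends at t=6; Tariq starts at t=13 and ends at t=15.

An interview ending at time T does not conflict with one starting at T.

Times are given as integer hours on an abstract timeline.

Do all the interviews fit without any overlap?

Sorted by start: Lucia, Noor, Mei, Priya, Yusuf, Tariq, Kenji, Marcus, Declan.
Noor starts before Lucia ends → Lucia and Noor overlap.
That's a conflict, so the schedule is not conflict-free.

No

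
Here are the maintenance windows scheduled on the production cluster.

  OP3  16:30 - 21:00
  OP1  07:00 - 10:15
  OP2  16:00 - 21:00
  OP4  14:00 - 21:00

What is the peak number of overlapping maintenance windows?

Walk through starts and ends in time order (an end at T is processed before a start at T):
07:00 start OP1 → 1
10:15 end OP1 → 0
14:00 start OP4 → 1
16:00 start OP2 → 2
16:30 start OP3 → 3
21:00 end OP2 → 2
21:00 end OP3 → 1
21:00 end OP4 → 0
Peak is 3, at 16:30 (OP2, OP3, OP4).

3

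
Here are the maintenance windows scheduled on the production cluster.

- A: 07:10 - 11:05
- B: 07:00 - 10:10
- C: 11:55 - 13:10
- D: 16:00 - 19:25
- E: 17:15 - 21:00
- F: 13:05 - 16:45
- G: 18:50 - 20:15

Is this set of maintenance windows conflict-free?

No

Sorted by start: B, A, C, F, D, E, G.
A starts before B ends → B and A overlap.
That's a conflict, so the schedule is not conflict-free.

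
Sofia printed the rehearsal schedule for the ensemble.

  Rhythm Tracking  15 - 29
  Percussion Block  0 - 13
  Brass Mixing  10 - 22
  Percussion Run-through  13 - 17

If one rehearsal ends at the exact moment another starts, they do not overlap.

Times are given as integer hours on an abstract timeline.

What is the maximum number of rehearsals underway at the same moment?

Sweep the timeline, counting +1 at each start and −1 at each end (ends before starts at a tie):
0 start Percussion Block → 1
10 start Brass Mixing → 2
13 end Percussion Block → 1
13 start Percussion Run-through → 2
15 start Rhythm Tracking → 3
17 end Percussion Run-through → 2
22 end Brass Mixing → 1
29 end Rhythm Tracking → 0
Peak is 3, at 15 (Brass Mixing, Percussion Run-through, Rhythm Tracking).

3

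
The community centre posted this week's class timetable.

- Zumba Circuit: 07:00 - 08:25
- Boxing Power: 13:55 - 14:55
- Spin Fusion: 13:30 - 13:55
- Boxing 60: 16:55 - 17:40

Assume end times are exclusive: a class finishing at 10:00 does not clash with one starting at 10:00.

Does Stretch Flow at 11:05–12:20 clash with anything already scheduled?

Zumba Circuit: ends 08:25 at or before Stretch Flow starts 11:05 → clear.
Spin Fusion: starts 13:30 at or after Stretch Flow ends 12:20 → clear.
Boxing Power: starts 13:55 at or after Stretch Flow ends 12:20 → clear.
Boxing 60: starts 16:55 at or after Stretch Flow ends 12:20 → clear.

No — it doesn't clash with anything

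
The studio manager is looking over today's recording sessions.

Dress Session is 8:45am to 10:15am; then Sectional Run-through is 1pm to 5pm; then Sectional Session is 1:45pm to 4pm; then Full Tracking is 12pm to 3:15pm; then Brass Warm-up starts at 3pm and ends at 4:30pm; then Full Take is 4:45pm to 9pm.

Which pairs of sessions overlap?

Brass Warm-up & Full Tracking, Brass Warm-up & Sectional Run-through, Brass Warm-up & Sectional Session, Full Take & Sectional Run-through, Full Tracking & Sectional Run-through, Full Tracking & Sectional Session, Sectional Run-through & Sectional Session

Sorted by start: Dress Session, Full Tracking, Sectional Run-through, Sectional Session, Brass Warm-up, Full Take.
Full Tracking starts after Dress Session ends, so Dress Session has no further overlaps.
Sectional Run-through starts before Full Tracking ends → Full Tracking and Sectional Run-through overlap.
Sectional Session starts before Full Tracking ends → Full Tracking and Sectional Session overlap.
Brass Warm-up starts before Full Tracking ends → Full Tracking and Brass Warm-up overlap.
Full Take starts after Full Tracking ends.
Sectional Session starts before Sectional Run-through ends → Sectional Run-through and Sectional Session overlap.
Brass Warm-up starts before Sectional Run-through ends → Sectional Run-through and Brass Warm-up overlap.
Full Take starts before Sectional Run-through ends → Sectional Run-through and Full Take overlap.
Brass Warm-up starts before Sectional Session ends → Sectional Session and Brass Warm-up overlap.
Full Take starts after Sectional Session ends.
Full Take starts after Brass Warm-up ends.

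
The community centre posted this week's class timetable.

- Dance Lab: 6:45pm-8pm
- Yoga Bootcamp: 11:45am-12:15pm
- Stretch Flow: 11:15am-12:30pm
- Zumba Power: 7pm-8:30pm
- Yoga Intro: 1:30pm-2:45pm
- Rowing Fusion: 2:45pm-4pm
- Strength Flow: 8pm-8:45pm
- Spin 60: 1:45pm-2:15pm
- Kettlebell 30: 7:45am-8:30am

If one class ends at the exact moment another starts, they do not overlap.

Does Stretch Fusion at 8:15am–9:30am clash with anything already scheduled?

Yes — it overlaps Kettlebell 30

Kettlebell 30: starts 7:45am before Stretch Fusion ends 9:30am, and ends 8:30am after Stretch Fusion starts 8:15am → overlap.
Stretch Flow: starts 11:15am at or after Stretch Fusion ends 9:30am → clear.
Yoga Bootcamp: starts 11:45am at or after Stretch Fusion ends 9:30am → clear.
Yoga Intro: starts 1:30pm at or after Stretch Fusion ends 9:30am → clear.
Spin 60: starts 1:45pm at or after Stretch Fusion ends 9:30am → clear.
Rowing Fusion: starts 2:45pm at or after Stretch Fusion ends 9:30am → clear.
Dance Lab: starts 6:45pm at or after Stretch Fusion ends 9:30am → clear.
Zumba Power: starts 7pm at or after Stretch Fusion ends 9:30am → clear.
Strength Flow: starts 8pm at or after Stretch Fusion ends 9:30am → clear.
Stretch Fusion overlaps Kettlebell 30.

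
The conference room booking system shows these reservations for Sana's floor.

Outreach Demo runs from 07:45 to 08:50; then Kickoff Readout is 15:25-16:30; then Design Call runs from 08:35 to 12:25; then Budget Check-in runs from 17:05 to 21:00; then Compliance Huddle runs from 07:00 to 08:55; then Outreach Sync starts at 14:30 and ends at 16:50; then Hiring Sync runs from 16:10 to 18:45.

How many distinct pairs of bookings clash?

Sorted by start: Compliance Huddle, Outreach Demo, Design Call, Outreach Sync, Kickoff Readout, Hiring Sync, Budget Check-in.
Outreach Demo starts before Compliance Huddle ends → Compliance Huddle and Outreach Demo overlap.
Design Call starts before Compliance Huddle ends → Compliance Huddle and Design Call overlap.
Outreach Sync starts after Compliance Huddle ends, so nothing later overlaps Compliance Huddle either.
Design Call starts before Outreach Demo ends → Outreach Demo and Design Call overlap.
Outreach Sync starts after Outreach Demo ends, so nothing later overlaps Outreach Demo either.
Outreach Sync starts after Design Call ends, so nothing later overlaps Design Call either.
Kickoff Readout starts before Outreach Sync ends → Outreach Sync and Kickoff Readout overlap.
Hiring Sync starts before Outreach Sync ends → Outreach Sync and Hiring Sync overlap.
Budget Check-in starts after Outreach Sync ends.
Hiring Sync starts before Kickoff Readout ends → Kickoff Readout and Hiring Sync overlap.
Budget Check-in starts after Kickoff Readout ends.
Budget Check-in starts before Hiring Sync ends → Hiring Sync and Budget Check-in overlap.
Overlapping pairs: Budget Check-in & Hiring Sync, Compliance Huddle & Design Call, Compliance Huddle & Outreach Demo, Design Call & Outreach Demo, Hiring Sync & Kickoff Readout, Hiring Sync & Outreach Sync, Kickoff Readout & Outreach Sync — 7 in total.

7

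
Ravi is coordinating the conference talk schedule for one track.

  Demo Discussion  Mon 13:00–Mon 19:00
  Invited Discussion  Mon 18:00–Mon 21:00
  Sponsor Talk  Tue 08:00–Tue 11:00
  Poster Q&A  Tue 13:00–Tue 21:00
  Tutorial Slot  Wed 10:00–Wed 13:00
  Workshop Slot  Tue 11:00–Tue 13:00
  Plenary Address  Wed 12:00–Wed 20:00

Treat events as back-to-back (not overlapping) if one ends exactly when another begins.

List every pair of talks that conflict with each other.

Demo Discussion & Invited Discussion, Plenary Address & Tutorial Slot

Two intervals overlap when each starts before the other ends.
Sorted by start: Demo Discussion, Invited Discussion, Sponsor Talk, Workshop Slot, Poster Q&A, Tutorial Slot, Plenary Address.
Invited Discussion starts before Demo Discussion ends → Demo Discussion and Invited Discussion overlap.
Sponsor Talk starts after Demo Discussion ends, so Demo Discussion has no further overlaps.
Sponsor Talk starts after Invited Discussion ends, so Invited Discussion has no further overlaps.
Workshop Slot starts exactly when Sponsor Talk ends (back-to-back, no overlap), so Sponsor Talk has no further overlaps.
Poster Q&A starts exactly when Workshop Slot ends (back-to-back, no overlap), so Workshop Slot has no further overlaps.
Tutorial Slot starts after Poster Q&A ends, so Poster Q&A has no further overlaps.
Plenary Address starts before Tutorial Slot ends → Tutorial Slot and Plenary Address overlap.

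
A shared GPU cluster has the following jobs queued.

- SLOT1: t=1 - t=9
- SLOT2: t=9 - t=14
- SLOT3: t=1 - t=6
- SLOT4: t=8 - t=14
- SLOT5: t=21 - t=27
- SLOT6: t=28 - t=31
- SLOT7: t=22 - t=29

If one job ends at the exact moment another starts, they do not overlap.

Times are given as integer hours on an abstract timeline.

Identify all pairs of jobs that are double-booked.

SLOT1 & SLOT3, SLOT1 & SLOT4, SLOT2 & SLOT4, SLOT5 & SLOT7, SLOT6 & SLOT7

Check each pair: they overlap iff neither finishes before the other starts.
Sorted by start: SLOT1, SLOT3, SLOT4, SLOT2, SLOT5, SLOT7, SLOT6.
SLOT3 starts before SLOT1 ends → SLOT1 and SLOT3 overlap.
SLOT4 starts before SLOT1 ends → SLOT1 and SLOT4 overlap.
SLOT2 starts exactly when SLOT1 ends (back-to-back, no overlap) — done with SLOT1.
SLOT4 starts after SLOT3 ends — done with SLOT3.
SLOT2 starts before SLOT4 ends → SLOT4 and SLOT2 overlap.
SLOT5 starts after SLOT4 ends — done with SLOT4.
SLOT5 starts after SLOT2 ends — done with SLOT2.
SLOT7 starts before SLOT5 ends → SLOT5 and SLOT7 overlap.
SLOT6 starts after SLOT5 ends.
SLOT6 starts before SLOT7 ends → SLOT7 and SLOT6 overlap.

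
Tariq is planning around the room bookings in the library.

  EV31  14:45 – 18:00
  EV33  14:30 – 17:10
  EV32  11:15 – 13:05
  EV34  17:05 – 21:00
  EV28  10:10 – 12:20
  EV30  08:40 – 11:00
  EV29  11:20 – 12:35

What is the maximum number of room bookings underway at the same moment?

Sweep the timeline, counting +1 at each start and −1 at each end (ends before starts at a tie):
08:40 start EV30 → 1
10:10 start EV28 → 2
11:00 end EV30 → 1
11:15 start EV32 → 2
11:20 start EV29 → 3
12:20 end EV28 → 2
12:35 end EV29 → 1
13:05 end EV32 → 0
14:30 start EV33 → 1
14:45 start EV31 → 2
17:05 start EV34 → 3
17:10 end EV33 → 2
18:00 end EV31 → 1
21:00 end EV34 → 0
Peak is 3, at 11:20 (EV28, EV29, EV32).

3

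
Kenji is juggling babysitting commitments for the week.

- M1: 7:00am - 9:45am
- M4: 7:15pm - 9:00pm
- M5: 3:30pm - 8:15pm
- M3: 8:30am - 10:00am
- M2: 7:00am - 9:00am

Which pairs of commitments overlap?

M1 & M2, M1 & M3, M2 & M3, M4 & M5

Sorted by start: M1, M2, M3, M5, M4.
M2 starts before M1 ends → M1 and M2 overlap.
M3 starts before M1 ends → M1 and M3 overlap.
M5 starts after M1 ends, so nothing later overlaps M1 either.
M3 starts before M2 ends → M2 and M3 overlap.
M5 starts after M2 ends, so nothing later overlaps M2 either.
M5 starts after M3 ends, so nothing later overlaps M3 either.
M4 starts before M5 ends → M5 and M4 overlap.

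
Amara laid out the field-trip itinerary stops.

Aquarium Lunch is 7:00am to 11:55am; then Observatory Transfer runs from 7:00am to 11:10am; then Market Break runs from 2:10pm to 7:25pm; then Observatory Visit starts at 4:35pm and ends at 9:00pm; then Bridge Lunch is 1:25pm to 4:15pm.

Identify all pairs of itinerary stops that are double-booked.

Sorted by start: Aquarium Lunch, Observatory Transfer, Bridge Lunch, Market Break, Observatory Visit.
Observatory Transfer starts before Aquarium Lunch ends → Aquarium Lunch and Observatory Transfer overlap.
Bridge Lunch starts after Aquarium Lunch ends; Aquarium Lunch is clear from here.
Bridge Lunch starts after Observatory Transfer ends; Observatory Transfer is clear from here.
Market Break starts before Bridge Lunch ends → Bridge Lunch and Market Break overlap.
Observatory Visit starts after Bridge Lunch ends.
Observatory Visit starts before Market Break ends → Market Break and Observatory Visit overlap.

Aquarium Lunch & Observatory Transfer, Bridge Lunch & Market Break, Market Break & Observatory Visit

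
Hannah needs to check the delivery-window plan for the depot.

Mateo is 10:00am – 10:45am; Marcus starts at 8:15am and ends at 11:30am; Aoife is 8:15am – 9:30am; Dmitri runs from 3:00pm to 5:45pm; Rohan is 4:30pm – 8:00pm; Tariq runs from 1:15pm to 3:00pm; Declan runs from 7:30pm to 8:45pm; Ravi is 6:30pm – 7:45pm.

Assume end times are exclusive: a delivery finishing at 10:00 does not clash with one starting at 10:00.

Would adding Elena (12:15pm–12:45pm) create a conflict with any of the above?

Marcus: ends 11:30am at or before Elena starts 12:15pm → clear.
Aoife: ends 9:30am at or before Elena starts 12:15pm → clear.
Mateo: ends 10:45am at or before Elena starts 12:15pm → clear.
Tariq: starts 1:15pm at or after Elena ends 12:45pm → clear.
Dmitri: starts 3:00pm at or after Elena ends 12:45pm → clear.
Rohan: starts 4:30pm at or after Elena ends 12:45pm → clear.
Ravi: starts 6:30pm at or after Elena ends 12:45pm → clear.
Declan: starts 7:30pm at or after Elena ends 12:45pm → clear.

No — it doesn't clash with anything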